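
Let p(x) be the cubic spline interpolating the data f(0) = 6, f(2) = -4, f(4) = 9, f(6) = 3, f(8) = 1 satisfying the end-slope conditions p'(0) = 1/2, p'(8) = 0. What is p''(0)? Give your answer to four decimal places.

-16.1071

Write M_i for p''(x_i). With h_i = 2, 2, 2, 2 and divided differences Δ_i = -5, 13/2, -3, -1, the continuity of p' gives the tridiagonal system
  2·M_0 + 8·M_1 + 2·M_2 = 6(Δ_1 - Δ_0) = 69
  2·M_1 + 8·M_2 + 2·M_3 = 6(Δ_2 - Δ_1) = -57
  2·M_2 + 8·M_3 + 2·M_4 = 6(Δ_3 - Δ_2) = 12
Clamped end conditions give two more equations: 2h_0·M_0 + h_0·M_1 = 6(Δ_0 - p'(0)) = -33 and h_3·M_3 + 2h_3·M_4 = 6(p'(8) - Δ_3) = 6.
Solving: M_0 = -451/28, M_1 = 110/7, M_2 = -49/4, M_3 = 67/14, M_4 = -25/28.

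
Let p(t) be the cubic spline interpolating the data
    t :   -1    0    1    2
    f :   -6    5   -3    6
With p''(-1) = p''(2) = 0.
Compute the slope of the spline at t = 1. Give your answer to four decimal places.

-2.6000

Write M_i for p''(x_i). With h_i = 1, 1, 1 and divided differences Δ_i = 11, -8, 9, the continuity of p' gives the tridiagonal system
  1·M_0 + 4·M_1 + 1·M_2 = 6(Δ_1 - Δ_0) = -114
  1·M_1 + 4·M_2 + 1·M_3 = 6(Δ_2 - Δ_1) = 102
Natural end conditions: M_0 = M_3 = 0.
Forward elimination and back-substitution give M_0 = 0, M_1 = -186/5, M_2 = 174/5, M_3 = 0.
On [1, 2], p'(t) = b_2 + 2c_2·(t - 1) + 3d_2·(t - 1)² with b_2 = Δ_2 - h_2(2M_2 + M_3)/6 = -13/5, c_2 = M_2/2 = 87/5, d_2 = (M_3 - M_2)/(6h_2) = -29/5. So p'(1) = -13/5.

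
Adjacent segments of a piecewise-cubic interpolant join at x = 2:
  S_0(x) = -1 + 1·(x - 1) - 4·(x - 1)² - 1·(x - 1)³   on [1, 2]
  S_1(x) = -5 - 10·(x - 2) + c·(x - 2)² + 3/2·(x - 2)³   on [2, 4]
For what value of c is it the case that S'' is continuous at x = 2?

S_0''(x) = -8 - 6·(x - 1), so S_0''(2) = -14. On the right, S_1''(2) = 2c, so c = -7.

-7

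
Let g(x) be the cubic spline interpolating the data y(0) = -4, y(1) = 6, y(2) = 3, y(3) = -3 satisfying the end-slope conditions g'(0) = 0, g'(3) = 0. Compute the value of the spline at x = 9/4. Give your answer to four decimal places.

0.8531

Write M_i for g''(x_i). With h_i = 1, 1, 1 and divided differences Δ_i = 10, -3, -6, the continuity of g' gives the tridiagonal system
  1·M_0 + 4·M_1 + 1·M_2 = 6(Δ_1 - Δ_0) = -78
  1·M_1 + 4·M_2 + 1·M_3 = 6(Δ_2 - Δ_1) = -18
Clamped end conditions give two more equations: 2h_0·M_0 + h_0·M_1 = 6(Δ_0 - g'(0)) = 60 and h_2·M_2 + 2h_2·M_3 = 6(g'(3) - Δ_2) = 36.
Hence M_0 = 226/5, M_1 = -152/5, M_2 = -8/5, M_3 = 94/5.
On [2, 3], g(x) = 3 - 43/5·(x - 2) - 4/5·(x - 2)² + 17/5·(x - 2)³.
With (x - 2) = 1/4: g(9/4) = 273/320.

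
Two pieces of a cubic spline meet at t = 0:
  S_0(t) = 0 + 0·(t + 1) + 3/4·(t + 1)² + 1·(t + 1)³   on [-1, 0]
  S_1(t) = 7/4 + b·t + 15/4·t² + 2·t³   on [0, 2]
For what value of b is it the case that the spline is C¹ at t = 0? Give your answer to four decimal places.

4.5000

S_0'(t) = 0 + 3/2·(t + 1) + 3·(t + 1)², so S_0'(0) = 9/2. On the right, S_1'(0) = b, so b = 9/2.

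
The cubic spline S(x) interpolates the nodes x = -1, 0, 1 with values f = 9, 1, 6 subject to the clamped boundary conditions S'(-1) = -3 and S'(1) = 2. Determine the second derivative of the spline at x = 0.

With M_i denoting the second derivative at x_i, h_i = 1, 1, and Δ_i = (y_(i+1) − y_i)/h_i = -8, 5:
  1·M_0 + 4·M_1 + 1·M_2 = 6(Δ_1 - Δ_0) = 78
Clamped end conditions give two more equations: 2h_0·M_0 + h_0·M_1 = 6(Δ_0 - S'(-1)) = -30 and h_1·M_1 + 2h_1·M_2 = 6(S'(1) - Δ_1) = -18.
Hence M_0 = -32, M_1 = 34, M_2 = -26.

34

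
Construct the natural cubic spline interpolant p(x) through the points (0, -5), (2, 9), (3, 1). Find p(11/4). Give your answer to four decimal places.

With M_i denoting the second derivative at x_i, h_i = 2, 1, and Δ_i = (y_(i+1) − y_i)/h_i = 7, -8:
  2·M_0 + 6·M_1 + 1·M_2 = 6(Δ_1 - Δ_0) = -90
Natural end conditions: M_0 = M_2 = 0.
Solving: M_0 = 0, M_1 = -15, M_2 = 0.
On [2, 3], p(x) = 9 - 3·(x - 2) - 15/2·(x - 2)² + 5/2·(x - 2)³.
With (x - 2) = 3/4: p(11/4) = 459/128.

3.5859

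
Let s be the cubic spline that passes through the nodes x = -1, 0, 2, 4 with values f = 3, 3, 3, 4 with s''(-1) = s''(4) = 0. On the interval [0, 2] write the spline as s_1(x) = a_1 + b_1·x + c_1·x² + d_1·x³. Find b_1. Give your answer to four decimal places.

With M_i denoting the second derivative at x_i, h_i = 1, 2, 2, and Δ_i = (y_(i+1) − y_i)/h_i = 0, 0, 1/2:
  1·M_0 + 6·M_1 + 2·M_2 = 6(Δ_1 - Δ_0) = 0
  2·M_1 + 8·M_2 + 2·M_3 = 6(Δ_2 - Δ_1) = 3
Natural end conditions: M_0 = M_3 = 0.
Forward elimination and back-substitution give M_0 = 0, M_1 = -3/22, M_2 = 9/22, M_3 = 0.
On [0, 2], with s_1(x) = a_1 + b_1·x + c_1·x² + d_1·x³: c_1 = M_1/2 = -3/44, d_1 = (M_2 - M_1)/(6h_1) = 1/22, b_1 = Δ_1 - h_1(2M_1 + M_2)/6 = -1/22.

-0.0455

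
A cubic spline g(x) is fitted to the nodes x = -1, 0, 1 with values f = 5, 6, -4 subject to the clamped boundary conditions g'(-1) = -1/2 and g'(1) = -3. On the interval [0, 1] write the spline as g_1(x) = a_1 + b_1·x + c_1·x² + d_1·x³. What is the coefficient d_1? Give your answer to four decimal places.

Write σ_i for g''(x_i). With h_i = 1, 1 and divided differences Δ_i = 1, -10, the continuity of g' gives the tridiagonal system
  1·σ_0 + 4·σ_1 + 1·σ_2 = 6(Δ_1 - Δ_0) = -66
Clamped end conditions give two more equations: 2h_0·σ_0 + h_0·σ_1 = 6(Δ_0 - g'(-1)) = 9 and h_1·σ_1 + 2h_1·σ_2 = 6(g'(1) - Δ_1) = 42.
Solving the tridiagonal system: σ_0 = 79/4, σ_1 = -61/2, σ_2 = 145/4.
On [0, 1], with g_1(x) = a_1 + b_1·x + c_1·x² + d_1·x³: c_1 = σ_1/2 = -61/4, d_1 = (σ_2 - σ_1)/(6h_1) = 89/8, b_1 = Δ_1 - h_1(2σ_1 + σ_2)/6 = -47/8.

11.1250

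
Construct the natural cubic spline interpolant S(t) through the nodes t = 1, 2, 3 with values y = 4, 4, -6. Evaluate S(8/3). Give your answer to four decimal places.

Let M_i = S''(x_i). Step sizes h_i = 1, 1; slopes of the chords Δ_i = (y_(i+1) - y_i)/h_i = 0, -10.
  1·M_0 + 4·M_1 + 1·M_2 = 6(Δ_1 - Δ_0) = -60
Natural end conditions: M_0 = M_2 = 0.
Solving: M_0 = 0, M_1 = -15, M_2 = 0.
On [2, 3], S(t) = 4 - 5·(t - 2) - 15/2·(t - 2)² + 5/2·(t - 2)³.
With (t - 2) = 2/3: S(8/3) = -52/27.

-1.9259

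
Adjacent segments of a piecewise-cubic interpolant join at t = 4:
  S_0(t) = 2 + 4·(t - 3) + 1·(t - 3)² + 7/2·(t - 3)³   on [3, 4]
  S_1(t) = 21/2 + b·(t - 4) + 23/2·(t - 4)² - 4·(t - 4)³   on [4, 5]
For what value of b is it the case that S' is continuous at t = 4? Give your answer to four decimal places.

16.5000

S_0'(t) = 4 + 2·(t - 3) + 21/2·(t - 3)², so S_0'(4) = 33/2. On the right, S_1'(4) = b, so b = 33/2.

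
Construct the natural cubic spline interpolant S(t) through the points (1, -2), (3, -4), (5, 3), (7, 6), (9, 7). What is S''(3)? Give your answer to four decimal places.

Put M_i = S'' at the i-th knot. Here h = (2, 2, 2, 2) and Δ = (-1, 7/2, 3/2, 1/2), so the interior equations h_(i-1)·M_(i-1) + 2(h_(i-1)+h_i)·M_i + h_i·M_(i+1) = 6(Δ_i − Δ_(i-1)) read
  2·M_0 + 8·M_1 + 2·M_2 = 6(Δ_1 - Δ_0) = 27
  2·M_1 + 8·M_2 + 2·M_3 = 6(Δ_2 - Δ_1) = -12
  2·M_2 + 8·M_3 + 2·M_4 = 6(Δ_3 - Δ_2) = -6
Natural end conditions: M_0 = M_4 = 0.
Solving the tridiagonal system: M_0 = 0, M_1 = 447/112, M_2 = -69/28, M_3 = -15/112, M_4 = 0.

3.9911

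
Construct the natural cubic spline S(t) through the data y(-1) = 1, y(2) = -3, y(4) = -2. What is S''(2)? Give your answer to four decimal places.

Put M_i = S'' at the i-th knot. Here h = (3, 2) and Δ = (-4/3, 1/2), so the interior equations h_(i-1)·M_(i-1) + 2(h_(i-1)+h_i)·M_i + h_i·M_(i+1) = 6(Δ_i − Δ_(i-1)) read
  3·M_0 + 10·M_1 + 2·M_2 = 6(Δ_1 - Δ_0) = 11
Natural end conditions: M_0 = M_2 = 0.
Solving the tridiagonal system: M_0 = 0, M_1 = 11/10, M_2 = 0.

1.1000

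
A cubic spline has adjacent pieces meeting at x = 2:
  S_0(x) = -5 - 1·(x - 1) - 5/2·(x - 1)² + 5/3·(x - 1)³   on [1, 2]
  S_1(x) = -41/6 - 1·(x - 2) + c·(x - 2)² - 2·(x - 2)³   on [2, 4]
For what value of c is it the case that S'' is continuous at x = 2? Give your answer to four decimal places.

2.5000

S_0''(x) = -5 + 10·(x - 1), so S_0''(2) = 5. On the right, S_1''(2) = 2c, so c = 5/2.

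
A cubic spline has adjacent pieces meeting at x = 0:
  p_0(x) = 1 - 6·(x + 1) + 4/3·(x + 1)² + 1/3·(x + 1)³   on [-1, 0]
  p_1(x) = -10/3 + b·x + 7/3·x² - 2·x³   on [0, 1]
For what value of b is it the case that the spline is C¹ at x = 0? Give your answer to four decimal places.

p_0'(x) = -6 + 8/3·(x + 1) + 1·(x + 1)², so p_0'(0) = -7/3. On the right, p_1'(0) = b, so b = -7/3.

-2.3333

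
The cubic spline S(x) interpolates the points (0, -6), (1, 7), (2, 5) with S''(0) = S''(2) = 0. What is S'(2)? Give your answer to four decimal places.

-5.7500

Let M_i = S''(x_i). Step sizes h_i = 1, 1; slopes of the chords Δ_i = (y_(i+1) - y_i)/h_i = 13, -2.
  1·M_0 + 4·M_1 + 1·M_2 = 6(Δ_1 - Δ_0) = -90
Natural end conditions: M_0 = M_2 = 0.
Forward elimination and back-substitution give M_0 = 0, M_1 = -45/2, M_2 = 0.
On [1, 2], S'(x) = b_1 + 2c_1·(x - 1) + 3d_1·(x - 1)² with b_1 = Δ_1 - h_1(2M_1 + M_2)/6 = 11/2, c_1 = M_1/2 = -45/4, d_1 = (M_2 - M_1)/(6h_1) = 15/4. So S'(2) = -23/4.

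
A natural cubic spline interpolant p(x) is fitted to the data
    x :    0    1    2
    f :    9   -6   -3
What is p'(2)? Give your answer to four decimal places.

Write M_i for p''(x_i). With h_i = 1, 1 and divided differences Δ_i = -15, 3, the continuity of p' gives the tridiagonal system
  1·M_0 + 4·M_1 + 1·M_2 = 6(Δ_1 - Δ_0) = 108
Natural end conditions: M_0 = M_2 = 0.
Solving: M_0 = 0, M_1 = 27, M_2 = 0.
On [1, 2], p'(x) = b_1 + 2c_1·(x - 1) + 3d_1·(x - 1)² with b_1 = Δ_1 - h_1(2M_1 + M_2)/6 = -6, c_1 = M_1/2 = 27/2, d_1 = (M_2 - M_1)/(6h_1) = -9/2. So p'(2) = 15/2.

7.5000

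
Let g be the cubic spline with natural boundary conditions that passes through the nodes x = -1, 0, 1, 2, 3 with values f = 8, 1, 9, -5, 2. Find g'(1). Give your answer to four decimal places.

-3.7500

With M_i denoting the second derivative at x_i, h_i = 1, 1, 1, 1, and Δ_i = (y_(i+1) − y_i)/h_i = -7, 8, -14, 7:
  1·M_0 + 4·M_1 + 1·M_2 = 6(Δ_1 - Δ_0) = 90
  1·M_1 + 4·M_2 + 1·M_3 = 6(Δ_2 - Δ_1) = -132
  1·M_2 + 4·M_3 + 1·M_4 = 6(Δ_3 - Δ_2) = 126
Natural end conditions: M_0 = M_4 = 0.
Hence M_0 = 0, M_1 = 501/14, M_2 = -372/7, M_3 = 627/14, M_4 = 0.
On [1, 2], g'(x) = b_2 + 2c_2·(x - 1) + 3d_2·(x - 1)² with b_2 = Δ_2 - h_2(2M_2 + M_3)/6 = -15/4, c_2 = M_2/2 = -186/7, d_2 = (M_3 - M_2)/(6h_2) = 457/28. So g'(1) = -15/4.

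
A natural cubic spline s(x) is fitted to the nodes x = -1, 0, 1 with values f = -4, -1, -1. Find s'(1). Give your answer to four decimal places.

Let M_i = s''(x_i). Step sizes h_i = 1, 1; slopes of the chords Δ_i = (y_(i+1) - y_i)/h_i = 3, 0.
  1·M_0 + 4·M_1 + 1·M_2 = 6(Δ_1 - Δ_0) = -18
Natural end conditions: M_0 = M_2 = 0.
Solving the tridiagonal system: M_0 = 0, M_1 = -9/2, M_2 = 0.
On [0, 1], s'(x) = b_1 + 2c_1·x + 3d_1·x² with b_1 = Δ_1 - h_1(2M_1 + M_2)/6 = 3/2, c_1 = M_1/2 = -9/4, d_1 = (M_2 - M_1)/(6h_1) = 3/4. So s'(1) = -3/4.

-0.7500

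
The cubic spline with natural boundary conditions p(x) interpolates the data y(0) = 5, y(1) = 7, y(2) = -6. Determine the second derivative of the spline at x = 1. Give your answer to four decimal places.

Put σ_i = p'' at the i-th knot. Here h = (1, 1) and Δ = (2, -13), so the interior equations h_(i-1)·σ_(i-1) + 2(h_(i-1)+h_i)·σ_i + h_i·σ_(i+1) = 6(Δ_i − Δ_(i-1)) read
  1·σ_0 + 4·σ_1 + 1·σ_2 = 6(Δ_1 - Δ_0) = -90
Natural end conditions: σ_0 = σ_2 = 0.
Solving the tridiagonal system: σ_0 = 0, σ_1 = -45/2, σ_2 = 0.

-22.5000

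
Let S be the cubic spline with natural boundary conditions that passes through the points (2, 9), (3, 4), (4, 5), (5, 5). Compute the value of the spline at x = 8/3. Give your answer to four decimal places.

5.0494

Let M_i = S''(x_i). Step sizes h_i = 1, 1, 1; slopes of the chords Δ_i = (y_(i+1) - y_i)/h_i = -5, 1, 0.
  1·M_0 + 4·M_1 + 1·M_2 = 6(Δ_1 - Δ_0) = 36
  1·M_1 + 4·M_2 + 1·M_3 = 6(Δ_2 - Δ_1) = -6
Natural end conditions: M_0 = M_3 = 0.
Forward elimination and back-substitution give M_0 = 0, M_1 = 10, M_2 = -4, M_3 = 0.
On [2, 3], S(x) = 9 - 20/3·(x - 2) + 0·(x - 2)² + 5/3·(x - 2)³.
With (x - 2) = 2/3: S(8/3) = 409/81.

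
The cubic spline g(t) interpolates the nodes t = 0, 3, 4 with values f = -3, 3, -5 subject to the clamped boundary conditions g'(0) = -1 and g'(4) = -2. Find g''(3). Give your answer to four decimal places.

Write M_i for g''(x_i). With h_i = 3, 1 and divided differences Δ_i = 2, -8, the continuity of g' gives the tridiagonal system
  3·M_0 + 8·M_1 + 1·M_2 = 6(Δ_1 - Δ_0) = -60
Clamped end conditions give two more equations: 2h_0·M_0 + h_0·M_1 = 6(Δ_0 - g'(0)) = 18 and h_1·M_1 + 2h_1·M_2 = 6(g'(4) - Δ_1) = 36.
Solving: M_0 = 41/4, M_1 = -29/2, M_2 = 101/4.

-14.5000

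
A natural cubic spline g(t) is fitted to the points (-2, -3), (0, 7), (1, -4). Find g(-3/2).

2

With σ_i denoting the second derivative at x_i, h_i = 2, 1, and Δ_i = (y_(i+1) − y_i)/h_i = 5, -11:
  2·σ_0 + 6·σ_1 + 1·σ_2 = 6(Δ_1 - Δ_0) = -96
Natural end conditions: σ_0 = σ_2 = 0.
Forward elimination and back-substitution give σ_0 = 0, σ_1 = -16, σ_2 = 0.
On [-2, 0], g(t) = -3 + 31/3·(t + 2) + 0·(t + 2)² - 4/3·(t + 2)³.
With (t + 2) = 1/2: g(-3/2) = 2.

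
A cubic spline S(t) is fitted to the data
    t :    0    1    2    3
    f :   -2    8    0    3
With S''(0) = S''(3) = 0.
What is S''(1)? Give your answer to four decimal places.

Write M_i for S''(x_i). With h_i = 1, 1, 1 and divided differences Δ_i = 10, -8, 3, the continuity of S' gives the tridiagonal system
  1·M_0 + 4·M_1 + 1·M_2 = 6(Δ_1 - Δ_0) = -108
  1·M_1 + 4·M_2 + 1·M_3 = 6(Δ_2 - Δ_1) = 66
Natural end conditions: M_0 = M_3 = 0.
Solving: M_0 = 0, M_1 = -166/5, M_2 = 124/5, M_3 = 0.

-33.2000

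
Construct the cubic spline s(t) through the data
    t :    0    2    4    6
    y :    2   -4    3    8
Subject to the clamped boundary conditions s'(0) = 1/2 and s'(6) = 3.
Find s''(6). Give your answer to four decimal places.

Let σ_i = s''(x_i). Step sizes h_i = 2, 2, 2; slopes of the chords Δ_i = (y_(i+1) - y_i)/h_i = -3, 7/2, 5/2.
  2·σ_0 + 8·σ_1 + 2·σ_2 = 6(Δ_1 - Δ_0) = 39
  2·σ_1 + 8·σ_2 + 2·σ_3 = 6(Δ_2 - Δ_1) = -6
Clamped end conditions give two more equations: 2h_0·σ_0 + h_0·σ_1 = 6(Δ_0 - s'(0)) = -21 and h_2·σ_2 + 2h_2·σ_3 = 6(s'(6) - Δ_2) = 3.
Solving the tridiagonal system: σ_0 = -139/15, σ_1 = 241/30, σ_2 = -101/30, σ_3 = 73/30.

2.4333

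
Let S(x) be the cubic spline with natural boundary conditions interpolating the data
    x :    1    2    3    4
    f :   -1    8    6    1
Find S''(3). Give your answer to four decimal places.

-0.4000

With M_i denoting the second derivative at x_i, h_i = 1, 1, 1, and Δ_i = (y_(i+1) − y_i)/h_i = 9, -2, -5:
  1·M_0 + 4·M_1 + 1·M_2 = 6(Δ_1 - Δ_0) = -66
  1·M_1 + 4·M_2 + 1·M_3 = 6(Δ_2 - Δ_1) = -18
Natural end conditions: M_0 = M_3 = 0.
Solving the tridiagonal system: M_0 = 0, M_1 = -82/5, M_2 = -2/5, M_3 = 0.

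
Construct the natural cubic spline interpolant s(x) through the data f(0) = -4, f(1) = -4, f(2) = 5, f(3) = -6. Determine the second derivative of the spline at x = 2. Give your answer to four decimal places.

Write M_i for s''(x_i). With h_i = 1, 1, 1 and divided differences Δ_i = 0, 9, -11, the continuity of s' gives the tridiagonal system
  1·M_0 + 4·M_1 + 1·M_2 = 6(Δ_1 - Δ_0) = 54
  1·M_1 + 4·M_2 + 1·M_3 = 6(Δ_2 - Δ_1) = -120
Natural end conditions: M_0 = M_3 = 0.
Hence M_0 = 0, M_1 = 112/5, M_2 = -178/5, M_3 = 0.

-35.6000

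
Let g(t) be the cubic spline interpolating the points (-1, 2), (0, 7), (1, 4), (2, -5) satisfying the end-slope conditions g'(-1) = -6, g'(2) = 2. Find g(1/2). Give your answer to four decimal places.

With M_i denoting the second derivative at x_i, h_i = 1, 1, 1, and Δ_i = (y_(i+1) − y_i)/h_i = 5, -3, -9:
  1·M_0 + 4·M_1 + 1·M_2 = 6(Δ_1 - Δ_0) = -48
  1·M_1 + 4·M_2 + 1·M_3 = 6(Δ_2 - Δ_1) = -36
Clamped end conditions give two more equations: 2h_0·M_0 + h_0·M_1 = 6(Δ_0 - g'(-1)) = 66 and h_2·M_2 + 2h_2·M_3 = 6(g'(2) - Δ_2) = 66.
Hence M_0 = 638/15, M_1 = -286/15, M_2 = -214/15, M_3 = 602/15.
On [0, 1], g(t) = 7 + 86/15·t - 143/15·t² + 4/5·t³.
With t = 1/2: g(1/2) = 91/12.

7.5833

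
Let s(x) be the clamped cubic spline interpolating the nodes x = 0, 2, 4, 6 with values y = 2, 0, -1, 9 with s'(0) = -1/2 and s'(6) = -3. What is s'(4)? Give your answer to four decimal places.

4.6667

With m_i denoting the second derivative at x_i, h_i = 2, 2, 2, and Δ_i = (y_(i+1) − y_i)/h_i = -1, -1/2, 5:
  2·m_0 + 8·m_1 + 2·m_2 = 6(Δ_1 - Δ_0) = 3
  2·m_1 + 8·m_2 + 2·m_3 = 6(Δ_2 - Δ_1) = 33
Clamped end conditions give two more equations: 2h_0·m_0 + h_0·m_1 = 6(Δ_0 - s'(0)) = -3 and h_2·m_2 + 2h_2·m_3 = 6(s'(6) - Δ_2) = -48.
Solving: m_0 = 1/6, m_1 = -11/6, m_2 = 26/3, m_3 = -49/3.
On [4, 6], s'(x) = b_2 + 2c_2·(x - 4) + 3d_2·(x - 4)² with b_2 = Δ_2 - h_2(2m_2 + m_3)/6 = 14/3, c_2 = m_2/2 = 13/3, d_2 = (m_3 - m_2)/(6h_2) = -25/12. So s'(4) = 14/3.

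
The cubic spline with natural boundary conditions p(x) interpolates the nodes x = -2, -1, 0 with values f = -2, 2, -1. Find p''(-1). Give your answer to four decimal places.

-10.5000

With σ_i denoting the second derivative at x_i, h_i = 1, 1, and Δ_i = (y_(i+1) − y_i)/h_i = 4, -3:
  1·σ_0 + 4·σ_1 + 1·σ_2 = 6(Δ_1 - Δ_0) = -42
Natural end conditions: σ_0 = σ_2 = 0.
Forward elimination and back-substitution give σ_0 = 0, σ_1 = -21/2, σ_2 = 0.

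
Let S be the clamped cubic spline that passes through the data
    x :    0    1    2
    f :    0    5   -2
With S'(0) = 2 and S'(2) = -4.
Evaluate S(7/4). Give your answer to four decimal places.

-0.3906

With M_i denoting the second derivative at x_i, h_i = 1, 1, and Δ_i = (y_(i+1) − y_i)/h_i = 5, -7:
  1·M_0 + 4·M_1 + 1·M_2 = 6(Δ_1 - Δ_0) = -72
Clamped end conditions give two more equations: 2h_0·M_0 + h_0·M_1 = 6(Δ_0 - S'(0)) = 18 and h_1·M_1 + 2h_1·M_2 = 6(S'(2) - Δ_1) = 18.
Solving: M_0 = 24, M_1 = -30, M_2 = 24.
On [1, 2], S(x) = 5 - 1·(x - 1) - 15·(x - 1)² + 9·(x - 1)³.
With (x - 1) = 3/4: S(7/4) = -25/64.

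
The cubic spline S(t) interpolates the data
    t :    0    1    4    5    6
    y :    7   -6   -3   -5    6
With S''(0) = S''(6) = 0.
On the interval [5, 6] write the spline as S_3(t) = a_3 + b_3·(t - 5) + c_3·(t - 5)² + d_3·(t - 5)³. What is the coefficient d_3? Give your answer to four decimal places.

-3.6840

Let σ_i = S''(x_i). Step sizes h_i = 1, 3, 1, 1; slopes of the chords Δ_i = (y_(i+1) - y_i)/h_i = -13, 1, -2, 11.
  1·σ_0 + 8·σ_1 + 3·σ_2 = 6(Δ_1 - Δ_0) = 84
  3·σ_1 + 8·σ_2 + 1·σ_3 = 6(Δ_2 - Δ_1) = -18
  1·σ_2 + 4·σ_3 + 1·σ_4 = 6(Δ_3 - Δ_2) = 78
Natural end conditions: σ_0 = σ_4 = 0.
Hence σ_0 = 0, σ_1 = 1527/106, σ_2 = -552/53, σ_3 = 2343/106, σ_4 = 0.
On [5, 6], with S_3(t) = a_3 + b_3·(t - 5) + c_3·(t - 5)² + d_3·(t - 5)³: c_3 = σ_3/2 = 2343/212, d_3 = (σ_4 - σ_3)/(6h_3) = -781/212, b_3 = Δ_3 - h_3(2σ_3 + σ_4)/6 = 385/106.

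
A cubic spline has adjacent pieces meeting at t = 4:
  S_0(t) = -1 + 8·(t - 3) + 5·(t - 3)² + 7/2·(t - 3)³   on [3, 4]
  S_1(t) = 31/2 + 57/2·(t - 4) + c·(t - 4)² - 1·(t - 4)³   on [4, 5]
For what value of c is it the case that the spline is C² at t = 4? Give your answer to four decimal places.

15.5000

S_0''(t) = 10 + 21·(t - 3), so S_0''(4) = 31. On the right, S_1''(4) = 2c, so c = 31/2.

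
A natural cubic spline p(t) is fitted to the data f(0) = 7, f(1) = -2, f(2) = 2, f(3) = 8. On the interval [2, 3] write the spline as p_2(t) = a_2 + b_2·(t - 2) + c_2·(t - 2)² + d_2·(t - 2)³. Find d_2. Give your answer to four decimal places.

0.3333

Write M_i for p''(x_i). With h_i = 1, 1, 1 and divided differences Δ_i = -9, 4, 6, the continuity of p' gives the tridiagonal system
  1·M_0 + 4·M_1 + 1·M_2 = 6(Δ_1 - Δ_0) = 78
  1·M_1 + 4·M_2 + 1·M_3 = 6(Δ_2 - Δ_1) = 12
Natural end conditions: M_0 = M_3 = 0.
Forward elimination and back-substitution give M_0 = 0, M_1 = 20, M_2 = -2, M_3 = 0.
On [2, 3], with p_2(t) = a_2 + b_2·(t - 2) + c_2·(t - 2)² + d_2·(t - 2)³: c_2 = M_2/2 = -1, d_2 = (M_3 - M_2)/(6h_2) = 1/3, b_2 = Δ_2 - h_2(2M_2 + M_3)/6 = 20/3.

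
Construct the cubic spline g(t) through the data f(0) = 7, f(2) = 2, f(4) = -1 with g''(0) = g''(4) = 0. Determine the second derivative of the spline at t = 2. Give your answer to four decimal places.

With m_i denoting the second derivative at x_i, h_i = 2, 2, and Δ_i = (y_(i+1) − y_i)/h_i = -5/2, -3/2:
  2·m_0 + 8·m_1 + 2·m_2 = 6(Δ_1 - Δ_0) = 6
Natural end conditions: m_0 = m_2 = 0.
Forward elimination and back-substitution give m_0 = 0, m_1 = 3/4, m_2 = 0.

0.7500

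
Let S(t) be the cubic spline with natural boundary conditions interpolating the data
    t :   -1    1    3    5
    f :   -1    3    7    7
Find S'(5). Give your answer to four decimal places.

Put σ_i = S'' at the i-th knot. Here h = (2, 2, 2) and Δ = (2, 2, 0), so the interior equations h_(i-1)·σ_(i-1) + 2(h_(i-1)+h_i)·σ_i + h_i·σ_(i+1) = 6(Δ_i − Δ_(i-1)) read
  2·σ_0 + 8·σ_1 + 2·σ_2 = 6(Δ_1 - Δ_0) = 0
  2·σ_1 + 8·σ_2 + 2·σ_3 = 6(Δ_2 - Δ_1) = -12
Natural end conditions: σ_0 = σ_3 = 0.
Solving the tridiagonal system: σ_0 = 0, σ_1 = 2/5, σ_2 = -8/5, σ_3 = 0.
On [3, 5], S'(t) = b_2 + 2c_2·(t - 3) + 3d_2·(t - 3)² with b_2 = Δ_2 - h_2(2σ_2 + σ_3)/6 = 16/15, c_2 = σ_2/2 = -4/5, d_2 = (σ_3 - σ_2)/(6h_2) = 2/15. So S'(5) = -8/15.

-0.5333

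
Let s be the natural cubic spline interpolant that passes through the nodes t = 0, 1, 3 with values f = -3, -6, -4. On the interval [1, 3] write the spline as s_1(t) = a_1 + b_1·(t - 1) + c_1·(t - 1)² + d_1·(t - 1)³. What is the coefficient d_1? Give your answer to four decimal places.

-0.3333

Write σ_i for s''(x_i). With h_i = 1, 2 and divided differences Δ_i = -3, 1, the continuity of s' gives the tridiagonal system
  1·σ_0 + 6·σ_1 + 2·σ_2 = 6(Δ_1 - Δ_0) = 24
Natural end conditions: σ_0 = σ_2 = 0.
Solving: σ_0 = 0, σ_1 = 4, σ_2 = 0.
On [1, 3], with s_1(t) = a_1 + b_1·(t - 1) + c_1·(t - 1)² + d_1·(t - 1)³: c_1 = σ_1/2 = 2, d_1 = (σ_2 - σ_1)/(6h_1) = -1/3, b_1 = Δ_1 - h_1(2σ_1 + σ_2)/6 = -5/3.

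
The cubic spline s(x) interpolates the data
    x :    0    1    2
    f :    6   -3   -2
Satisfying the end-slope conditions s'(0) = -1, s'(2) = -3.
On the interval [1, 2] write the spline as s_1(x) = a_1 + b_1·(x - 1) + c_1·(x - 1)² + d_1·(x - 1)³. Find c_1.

16

Write m_i for s''(x_i). With h_i = 1, 1 and divided differences Δ_i = -9, 1, the continuity of s' gives the tridiagonal system
  1·m_0 + 4·m_1 + 1·m_2 = 6(Δ_1 - Δ_0) = 60
Clamped end conditions give two more equations: 2h_0·m_0 + h_0·m_1 = 6(Δ_0 - s'(0)) = -48 and h_1·m_1 + 2h_1·m_2 = 6(s'(2) - Δ_1) = -24.
Solving the tridiagonal system: m_0 = -40, m_1 = 32, m_2 = -28.
On [1, 2], with s_1(x) = a_1 + b_1·(x - 1) + c_1·(x - 1)² + d_1·(x - 1)³: c_1 = m_1/2 = 16, d_1 = (m_2 - m_1)/(6h_1) = -10, b_1 = Δ_1 - h_1(2m_1 + m_2)/6 = -5.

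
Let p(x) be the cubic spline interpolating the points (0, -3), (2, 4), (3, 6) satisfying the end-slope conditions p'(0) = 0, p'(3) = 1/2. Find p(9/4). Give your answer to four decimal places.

4.7930

Put M_i = p'' at the i-th knot. Here h = (2, 1) and Δ = (7/2, 2), so the interior equations h_(i-1)·M_(i-1) + 2(h_(i-1)+h_i)·M_i + h_i·M_(i+1) = 6(Δ_i − Δ_(i-1)) read
  2·M_0 + 6·M_1 + 1·M_2 = 6(Δ_1 - Δ_0) = -9
Clamped end conditions give two more equations: 2h_0·M_0 + h_0·M_1 = 6(Δ_0 - p'(0)) = 21 and h_1·M_1 + 2h_1·M_2 = 6(p'(3) - Δ_1) = -9.
Hence M_0 = 83/12, M_1 = -10/3, M_2 = -17/6.
On [2, 3], p(x) = 4 + 43/12·(x - 2) - 5/3·(x - 2)² + 1/12·(x - 2)³.
With (x - 2) = 1/4: p(9/4) = 1227/256.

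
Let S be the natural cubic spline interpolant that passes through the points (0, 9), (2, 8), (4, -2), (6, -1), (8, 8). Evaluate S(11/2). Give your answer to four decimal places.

Write M_i for S''(x_i). With h_i = 2, 2, 2, 2 and divided differences Δ_i = -1/2, -5, 1/2, 9/2, the continuity of S' gives the tridiagonal system
  2·M_0 + 8·M_1 + 2·M_2 = 6(Δ_1 - Δ_0) = -27
  2·M_1 + 8·M_2 + 2·M_3 = 6(Δ_2 - Δ_1) = 33
  2·M_2 + 8·M_3 + 2·M_4 = 6(Δ_3 - Δ_2) = 24
Natural end conditions: M_0 = M_4 = 0.
Hence M_0 = 0, M_1 = -513/112, M_2 = 135/28, M_3 = 201/112, M_4 = 0.
On [4, 6], S(x) = -2 - 53/16·(x - 4) + 135/56·(x - 4)² - 113/448·(x - 4)³.
With (x - 4) = 3/2: S(11/2) = -8587/3584.

-2.3959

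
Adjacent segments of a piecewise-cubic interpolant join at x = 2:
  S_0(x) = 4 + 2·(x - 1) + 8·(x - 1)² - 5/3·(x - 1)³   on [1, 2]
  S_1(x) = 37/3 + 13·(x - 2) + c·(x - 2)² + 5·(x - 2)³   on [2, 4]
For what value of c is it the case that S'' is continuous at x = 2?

S_0''(x) = 16 - 10·(x - 1), so S_0''(2) = 6. On the right, S_1''(2) = 2c, so c = 3.

3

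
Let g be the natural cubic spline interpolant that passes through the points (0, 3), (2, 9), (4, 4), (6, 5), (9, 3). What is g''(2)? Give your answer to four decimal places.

-5.0986

With M_i denoting the second derivative at x_i, h_i = 2, 2, 2, 3, and Δ_i = (y_(i+1) − y_i)/h_i = 3, -5/2, 1/2, -2/3:
  2·M_0 + 8·M_1 + 2·M_2 = 6(Δ_1 - Δ_0) = -33
  2·M_1 + 8·M_2 + 2·M_3 = 6(Δ_2 - Δ_1) = 18
  2·M_2 + 10·M_3 + 3·M_4 = 6(Δ_3 - Δ_2) = -7
Natural end conditions: M_0 = M_4 = 0.
Solving: M_0 = 0, M_1 = -362/71, M_2 = 553/142, M_3 = -105/71, M_4 = 0.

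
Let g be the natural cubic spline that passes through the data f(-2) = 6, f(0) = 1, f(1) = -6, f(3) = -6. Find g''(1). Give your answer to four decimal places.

Let σ_i = g''(x_i). Step sizes h_i = 2, 1, 2; slopes of the chords Δ_i = (y_(i+1) - y_i)/h_i = -5/2, -7, 0.
  2·σ_0 + 6·σ_1 + 1·σ_2 = 6(Δ_1 - Δ_0) = -27
  1·σ_1 + 6·σ_2 + 2·σ_3 = 6(Δ_2 - Δ_1) = 42
Natural end conditions: σ_0 = σ_3 = 0.
Hence σ_0 = 0, σ_1 = -204/35, σ_2 = 279/35, σ_3 = 0.

7.9714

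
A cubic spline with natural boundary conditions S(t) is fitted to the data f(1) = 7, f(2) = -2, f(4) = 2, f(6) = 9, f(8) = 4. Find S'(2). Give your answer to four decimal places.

-5.2683

Put M_i = S'' at the i-th knot. Here h = (1, 2, 2, 2) and Δ = (-9, 2, 7/2, -5/2), so the interior equations h_(i-1)·M_(i-1) + 2(h_(i-1)+h_i)·M_i + h_i·M_(i+1) = 6(Δ_i − Δ_(i-1)) read
  1·M_0 + 6·M_1 + 2·M_2 = 6(Δ_1 - Δ_0) = 66
  2·M_1 + 8·M_2 + 2·M_3 = 6(Δ_2 - Δ_1) = 9
  2·M_2 + 8·M_3 + 2·M_4 = 6(Δ_3 - Δ_2) = -36
Natural end conditions: M_0 = M_4 = 0.
Forward elimination and back-substitution give M_0 = 0, M_1 = 459/41, M_2 = -24/41, M_3 = -357/82, M_4 = 0.
On [2, 4], S'(t) = b_1 + 2c_1·(t - 2) + 3d_1·(t - 2)² with b_1 = Δ_1 - h_1(2M_1 + M_2)/6 = -216/41, c_1 = M_1/2 = 459/82, d_1 = (M_2 - M_1)/(6h_1) = -161/164. So S'(2) = -216/41.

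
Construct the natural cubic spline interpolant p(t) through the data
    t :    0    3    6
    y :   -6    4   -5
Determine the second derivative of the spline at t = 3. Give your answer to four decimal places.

Let σ_i = p''(x_i). Step sizes h_i = 3, 3; slopes of the chords Δ_i = (y_(i+1) - y_i)/h_i = 10/3, -3.
  3·σ_0 + 12·σ_1 + 3·σ_2 = 6(Δ_1 - Δ_0) = -38
Natural end conditions: σ_0 = σ_2 = 0.
Solving: σ_0 = 0, σ_1 = -19/6, σ_2 = 0.

-3.1667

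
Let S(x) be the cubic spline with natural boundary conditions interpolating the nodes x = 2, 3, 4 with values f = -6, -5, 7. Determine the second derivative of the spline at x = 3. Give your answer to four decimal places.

16.5000

With M_i denoting the second derivative at x_i, h_i = 1, 1, and Δ_i = (y_(i+1) − y_i)/h_i = 1, 12:
  1·M_0 + 4·M_1 + 1·M_2 = 6(Δ_1 - Δ_0) = 66
Natural end conditions: M_0 = M_2 = 0.
Solving the tridiagonal system: M_0 = 0, M_1 = 33/2, M_2 = 0.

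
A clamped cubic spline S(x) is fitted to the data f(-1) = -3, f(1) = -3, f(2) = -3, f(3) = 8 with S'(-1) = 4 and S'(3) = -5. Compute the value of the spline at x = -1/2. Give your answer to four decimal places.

Write M_i for S''(x_i). With h_i = 2, 1, 1 and divided differences Δ_i = 0, 0, 11, the continuity of S' gives the tridiagonal system
  2·M_0 + 6·M_1 + 1·M_2 = 6(Δ_1 - Δ_0) = 0
  1·M_1 + 4·M_2 + 1·M_3 = 6(Δ_2 - Δ_1) = 66
Clamped end conditions give two more equations: 2h_0·M_0 + h_0·M_1 = 6(Δ_0 - S'(-1)) = -24 and h_2·M_2 + 2h_2·M_3 = 6(S'(3) - Δ_2) = -96.
Solving the tridiagonal system: M_0 = -42/11, M_1 = -48/11, M_2 = 372/11, M_3 = -714/11.
On [-1, 1], S(x) = -3 + 4·(x + 1) - 21/11·(x + 1)² - 1/22·(x + 1)³.
With (x + 1) = 1/2: S(-1/2) = -261/176.

-1.4830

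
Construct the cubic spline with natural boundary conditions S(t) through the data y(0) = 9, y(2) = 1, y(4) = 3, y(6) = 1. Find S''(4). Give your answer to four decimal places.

Let σ_i = S''(x_i). Step sizes h_i = 2, 2, 2; slopes of the chords Δ_i = (y_(i+1) - y_i)/h_i = -4, 1, -1.
  2·σ_0 + 8·σ_1 + 2·σ_2 = 6(Δ_1 - Δ_0) = 30
  2·σ_1 + 8·σ_2 + 2·σ_3 = 6(Δ_2 - Δ_1) = -12
Natural end conditions: σ_0 = σ_3 = 0.
Solving: σ_0 = 0, σ_1 = 22/5, σ_2 = -13/5, σ_3 = 0.

-2.6000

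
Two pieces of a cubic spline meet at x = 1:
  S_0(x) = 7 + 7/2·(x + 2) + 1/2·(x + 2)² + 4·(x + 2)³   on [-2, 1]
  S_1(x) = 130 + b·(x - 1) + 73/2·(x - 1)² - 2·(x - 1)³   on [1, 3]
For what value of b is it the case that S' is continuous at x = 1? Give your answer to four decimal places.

S_0'(x) = 7/2 + 1·(x + 2) + 12·(x + 2)², so S_0'(1) = 229/2. On the right, S_1'(1) = b, so b = 229/2.

114.5000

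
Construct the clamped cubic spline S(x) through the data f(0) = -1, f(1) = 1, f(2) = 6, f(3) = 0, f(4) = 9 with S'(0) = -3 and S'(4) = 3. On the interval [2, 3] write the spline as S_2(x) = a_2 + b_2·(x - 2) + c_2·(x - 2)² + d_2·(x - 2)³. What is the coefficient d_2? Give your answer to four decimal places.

11.2500

Write M_i for S''(x_i). With h_i = 1, 1, 1, 1 and divided differences Δ_i = 2, 5, -6, 9, the continuity of S' gives the tridiagonal system
  1·M_0 + 4·M_1 + 1·M_2 = 6(Δ_1 - Δ_0) = 18
  1·M_1 + 4·M_2 + 1·M_3 = 6(Δ_2 - Δ_1) = -66
  1·M_2 + 4·M_3 + 1·M_4 = 6(Δ_3 - Δ_2) = 90
Clamped end conditions give two more equations: 2h_0·M_0 + h_0·M_1 = 6(Δ_0 - S'(0)) = 30 and h_3·M_3 + 2h_3·M_4 = 6(S'(4) - Δ_3) = -36.
Solving the tridiagonal system: M_0 = 21/2, M_1 = 9, M_2 = -57/2, M_3 = 39, M_4 = -75/2.
On [2, 3], with S_2(x) = a_2 + b_2·(x - 2) + c_2·(x - 2)² + d_2·(x - 2)³: c_2 = M_2/2 = -57/4, d_2 = (M_3 - M_2)/(6h_2) = 45/4, b_2 = Δ_2 - h_2(2M_2 + M_3)/6 = -3.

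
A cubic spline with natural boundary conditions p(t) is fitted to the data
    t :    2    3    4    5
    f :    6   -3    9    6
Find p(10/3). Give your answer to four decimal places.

Let M_i = p''(x_i). Step sizes h_i = 1, 1, 1; slopes of the chords Δ_i = (y_(i+1) - y_i)/h_i = -9, 12, -3.
  1·M_0 + 4·M_1 + 1·M_2 = 6(Δ_1 - Δ_0) = 126
  1·M_1 + 4·M_2 + 1·M_3 = 6(Δ_2 - Δ_1) = -90
Natural end conditions: M_0 = M_3 = 0.
Hence M_0 = 0, M_1 = 198/5, M_2 = -162/5, M_3 = 0.
On [3, 4], p(t) = -3 + 21/5·(t - 3) + 99/5·(t - 3)² - 12·(t - 3)³.
With (t - 3) = 1/3: p(10/3) = 7/45.

0.1556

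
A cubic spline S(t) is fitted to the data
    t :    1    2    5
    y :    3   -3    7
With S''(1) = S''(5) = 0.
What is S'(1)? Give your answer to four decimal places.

With M_i denoting the second derivative at x_i, h_i = 1, 3, and Δ_i = (y_(i+1) − y_i)/h_i = -6, 10/3:
  1·M_0 + 8·M_1 + 3·M_2 = 6(Δ_1 - Δ_0) = 56
Natural end conditions: M_0 = M_2 = 0.
Forward elimination and back-substitution give M_0 = 0, M_1 = 7, M_2 = 0.
On [1, 2], S'(t) = b_0 + 2c_0·(t - 1) + 3d_0·(t - 1)² with b_0 = Δ_0 - h_0(2M_0 + M_1)/6 = -43/6, c_0 = M_0/2 = 0, d_0 = (M_1 - M_0)/(6h_0) = 7/6. So S'(1) = -43/6.

-7.1667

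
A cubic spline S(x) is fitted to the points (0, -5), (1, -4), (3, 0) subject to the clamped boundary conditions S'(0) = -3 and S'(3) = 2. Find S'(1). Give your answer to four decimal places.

With M_i denoting the second derivative at x_i, h_i = 1, 2, and Δ_i = (y_(i+1) − y_i)/h_i = 1, 2:
  1·M_0 + 6·M_1 + 2·M_2 = 6(Δ_1 - Δ_0) = 6
Clamped end conditions give two more equations: 2h_0·M_0 + h_0·M_1 = 6(Δ_0 - S'(0)) = 24 and h_1·M_1 + 2h_1·M_2 = 6(S'(3) - Δ_1) = 0.
Hence M_0 = 38/3, M_1 = -4/3, M_2 = 2/3.
On [1, 3], S'(x) = b_1 + 2c_1·(x - 1) + 3d_1·(x - 1)² with b_1 = Δ_1 - h_1(2M_1 + M_2)/6 = 8/3, c_1 = M_1/2 = -2/3, d_1 = (M_2 - M_1)/(6h_1) = 1/6. So S'(1) = 8/3.

2.6667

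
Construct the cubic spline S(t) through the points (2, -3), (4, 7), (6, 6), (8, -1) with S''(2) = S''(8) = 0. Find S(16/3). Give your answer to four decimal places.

7.4049

Write M_i for S''(x_i). With h_i = 2, 2, 2 and divided differences Δ_i = 5, -1/2, -7/2, the continuity of S' gives the tridiagonal system
  2·M_0 + 8·M_1 + 2·M_2 = 6(Δ_1 - Δ_0) = -33
  2·M_1 + 8·M_2 + 2·M_3 = 6(Δ_2 - Δ_1) = -18
Natural end conditions: M_0 = M_3 = 0.
Solving: M_0 = 0, M_1 = -19/5, M_2 = -13/10, M_3 = 0.
On [4, 6], S(t) = 7 + 37/15·(t - 4) - 19/10·(t - 4)² + 5/24·(t - 4)³.
With (t - 4) = 4/3: S(16/3) = 2999/405.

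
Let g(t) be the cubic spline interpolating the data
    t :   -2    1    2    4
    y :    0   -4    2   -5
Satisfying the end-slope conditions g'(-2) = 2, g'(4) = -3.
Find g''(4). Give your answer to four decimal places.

7.6429

Put σ_i = g'' at the i-th knot. Here h = (3, 1, 2) and Δ = (-4/3, 6, -7/2), so the interior equations h_(i-1)·σ_(i-1) + 2(h_(i-1)+h_i)·σ_i + h_i·σ_(i+1) = 6(Δ_i − Δ_(i-1)) read
  3·σ_0 + 8·σ_1 + 1·σ_2 = 6(Δ_1 - Δ_0) = 44
  1·σ_1 + 6·σ_2 + 2·σ_3 = 6(Δ_2 - Δ_1) = -57
Clamped end conditions give two more equations: 2h_0·σ_0 + h_0·σ_1 = 6(Δ_0 - g'(-2)) = -20 and h_2·σ_2 + 2h_2·σ_3 = 6(g'(4) - Δ_2) = 3.
Solving: σ_0 = -359/42, σ_1 = 73/7, σ_2 = -193/14, σ_3 = 107/14.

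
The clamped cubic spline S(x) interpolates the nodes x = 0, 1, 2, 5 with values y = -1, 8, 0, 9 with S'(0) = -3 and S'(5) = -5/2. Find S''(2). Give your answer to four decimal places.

With M_i denoting the second derivative at x_i, h_i = 1, 1, 3, and Δ_i = (y_(i+1) − y_i)/h_i = 9, -8, 3:
  1·M_0 + 4·M_1 + 1·M_2 = 6(Δ_1 - Δ_0) = -102
  1·M_1 + 8·M_2 + 3·M_3 = 6(Δ_2 - Δ_1) = 66
Clamped end conditions give two more equations: 2h_0·M_0 + h_0·M_1 = 6(Δ_0 - S'(0)) = 72 and h_2·M_2 + 2h_2·M_3 = 6(S'(5) - Δ_2) = -33.
Forward elimination and back-substitution give M_0 = 1697/29, M_1 = -1306/29, M_2 = 569/29, M_3 = -444/29.

19.6207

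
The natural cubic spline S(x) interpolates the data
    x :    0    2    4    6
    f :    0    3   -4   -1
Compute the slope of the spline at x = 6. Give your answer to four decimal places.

Let σ_i = S''(x_i). Step sizes h_i = 2, 2, 2; slopes of the chords Δ_i = (y_(i+1) - y_i)/h_i = 3/2, -7/2, 3/2.
  2·σ_0 + 8·σ_1 + 2·σ_2 = 6(Δ_1 - Δ_0) = -30
  2·σ_1 + 8·σ_2 + 2·σ_3 = 6(Δ_2 - Δ_1) = 30
Natural end conditions: σ_0 = σ_3 = 0.
Solving the tridiagonal system: σ_0 = 0, σ_1 = -5, σ_2 = 5, σ_3 = 0.
On [4, 6], S'(x) = b_2 + 2c_2·(x - 4) + 3d_2·(x - 4)² with b_2 = Δ_2 - h_2(2σ_2 + σ_3)/6 = -11/6, c_2 = σ_2/2 = 5/2, d_2 = (σ_3 - σ_2)/(6h_2) = -5/12. So S'(6) = 19/6.

3.1667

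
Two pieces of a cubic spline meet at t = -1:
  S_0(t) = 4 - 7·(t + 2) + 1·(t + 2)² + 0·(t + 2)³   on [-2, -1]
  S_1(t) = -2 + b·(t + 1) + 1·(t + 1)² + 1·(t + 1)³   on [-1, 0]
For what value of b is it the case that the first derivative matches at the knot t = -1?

-5

S_0'(t) = -7 + 2·(t + 2) + 0·(t + 2)², so S_0'(-1) = -5. On the right, S_1'(-1) = b, so b = -5.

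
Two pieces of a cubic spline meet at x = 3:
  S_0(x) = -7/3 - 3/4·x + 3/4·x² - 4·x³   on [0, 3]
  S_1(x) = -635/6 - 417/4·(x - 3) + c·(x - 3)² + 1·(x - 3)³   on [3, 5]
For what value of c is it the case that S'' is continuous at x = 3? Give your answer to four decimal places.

S_0''(x) = 3/2 - 24·x, so S_0''(3) = -141/2. On the right, S_1''(3) = 2c, so c = -141/4.

-35.2500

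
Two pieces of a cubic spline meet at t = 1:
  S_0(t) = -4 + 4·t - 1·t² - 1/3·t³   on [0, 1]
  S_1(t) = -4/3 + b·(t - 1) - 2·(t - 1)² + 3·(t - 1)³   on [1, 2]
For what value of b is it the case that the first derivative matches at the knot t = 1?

S_0'(t) = 4 - 2·t - 1·t², so S_0'(1) = 1. On the right, S_1'(1) = b, so b = 1.

1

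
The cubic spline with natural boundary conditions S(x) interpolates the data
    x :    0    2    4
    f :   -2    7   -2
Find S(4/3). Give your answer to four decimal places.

With M_i denoting the second derivative at x_i, h_i = 2, 2, and Δ_i = (y_(i+1) − y_i)/h_i = 9/2, -9/2:
  2·M_0 + 8·M_1 + 2·M_2 = 6(Δ_1 - Δ_0) = -54
Natural end conditions: M_0 = M_2 = 0.
Forward elimination and back-substitution give M_0 = 0, M_1 = -27/4, M_2 = 0.
On [0, 2], S(x) = -2 + 27/4·x + 0·x² - 9/16·x³.
With x = 4/3: S(4/3) = 17/3.

5.6667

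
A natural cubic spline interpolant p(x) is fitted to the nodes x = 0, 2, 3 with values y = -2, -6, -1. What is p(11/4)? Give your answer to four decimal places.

-2.5234

Write M_i for p''(x_i). With h_i = 2, 1 and divided differences Δ_i = -2, 5, the continuity of p' gives the tridiagonal system
  2·M_0 + 6·M_1 + 1·M_2 = 6(Δ_1 - Δ_0) = 42
Natural end conditions: M_0 = M_2 = 0.
Solving: M_0 = 0, M_1 = 7, M_2 = 0.
On [2, 3], p(x) = -6 + 8/3·(x - 2) + 7/2·(x - 2)² - 7/6·(x - 2)³.
With (x - 2) = 3/4: p(11/4) = -323/128.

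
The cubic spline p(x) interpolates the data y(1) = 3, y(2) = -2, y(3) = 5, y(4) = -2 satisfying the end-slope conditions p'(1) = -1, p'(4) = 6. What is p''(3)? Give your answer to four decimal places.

-45.7333

With σ_i denoting the second derivative at x_i, h_i = 1, 1, 1, and Δ_i = (y_(i+1) − y_i)/h_i = -5, 7, -7:
  1·σ_0 + 4·σ_1 + 1·σ_2 = 6(Δ_1 - Δ_0) = 72
  1·σ_1 + 4·σ_2 + 1·σ_3 = 6(Δ_2 - Δ_1) = -84
Clamped end conditions give two more equations: 2h_0·σ_0 + h_0·σ_1 = 6(Δ_0 - p'(1)) = -24 and h_2·σ_2 + 2h_2·σ_3 = 6(p'(4) - Δ_2) = 78.
Solving: σ_0 = -458/15, σ_1 = 556/15, σ_2 = -686/15, σ_3 = 928/15.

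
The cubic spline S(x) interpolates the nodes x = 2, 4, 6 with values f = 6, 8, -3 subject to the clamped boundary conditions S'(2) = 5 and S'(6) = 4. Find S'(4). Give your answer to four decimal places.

-5.6250

Put M_i = S'' at the i-th knot. Here h = (2, 2) and Δ = (1, -11/2), so the interior equations h_(i-1)·M_(i-1) + 2(h_(i-1)+h_i)·M_i + h_i·M_(i+1) = 6(Δ_i − Δ_(i-1)) read
  2·M_0 + 8·M_1 + 2·M_2 = 6(Δ_1 - Δ_0) = -39
Clamped end conditions give two more equations: 2h_0·M_0 + h_0·M_1 = 6(Δ_0 - S'(2)) = -24 and h_1·M_1 + 2h_1·M_2 = 6(S'(6) - Δ_1) = 57.
Hence M_0 = -11/8, M_1 = -37/4, M_2 = 151/8.
On [4, 6], S'(x) = b_1 + 2c_1·(x - 4) + 3d_1·(x - 4)² with b_1 = Δ_1 - h_1(2M_1 + M_2)/6 = -45/8, c_1 = M_1/2 = -37/8, d_1 = (M_2 - M_1)/(6h_1) = 75/32. So S'(4) = -45/8.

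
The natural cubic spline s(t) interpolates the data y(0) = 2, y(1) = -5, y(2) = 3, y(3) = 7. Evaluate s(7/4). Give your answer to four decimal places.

0.6781

Put M_i = s'' at the i-th knot. Here h = (1, 1, 1) and Δ = (-7, 8, 4), so the interior equations h_(i-1)·M_(i-1) + 2(h_(i-1)+h_i)·M_i + h_i·M_(i+1) = 6(Δ_i − Δ_(i-1)) read
  1·M_0 + 4·M_1 + 1·M_2 = 6(Δ_1 - Δ_0) = 90
  1·M_1 + 4·M_2 + 1·M_3 = 6(Δ_2 - Δ_1) = -24
Natural end conditions: M_0 = M_3 = 0.
Solving: M_0 = 0, M_1 = 128/5, M_2 = -62/5, M_3 = 0.
On [1, 2], s(t) = -5 + 23/15·(t - 1) + 64/5·(t - 1)² - 19/3·(t - 1)³.
With (t - 1) = 3/4: s(7/4) = 217/320.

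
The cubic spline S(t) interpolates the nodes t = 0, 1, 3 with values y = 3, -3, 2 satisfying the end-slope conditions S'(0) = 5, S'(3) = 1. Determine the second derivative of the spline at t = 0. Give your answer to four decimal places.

-42.8333

Write M_i for S''(x_i). With h_i = 1, 2 and divided differences Δ_i = -6, 5/2, the continuity of S' gives the tridiagonal system
  1·M_0 + 6·M_1 + 2·M_2 = 6(Δ_1 - Δ_0) = 51
Clamped end conditions give two more equations: 2h_0·M_0 + h_0·M_1 = 6(Δ_0 - S'(0)) = -66 and h_1·M_1 + 2h_1·M_2 = 6(S'(3) - Δ_1) = -9.
Hence M_0 = -257/6, M_1 = 59/3, M_2 = -145/12.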